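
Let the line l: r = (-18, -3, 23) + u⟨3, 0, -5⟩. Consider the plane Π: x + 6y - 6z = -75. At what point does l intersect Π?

(-9, -3, 8)

Substitute r = (-18, -3, 23) + t(3, 0, -5) into the plane: -174 + 33t = -75, so t = 3.
Intersection: (-18, -3, 23) + 3·(3, 0, -5) = (-9, -3, 8).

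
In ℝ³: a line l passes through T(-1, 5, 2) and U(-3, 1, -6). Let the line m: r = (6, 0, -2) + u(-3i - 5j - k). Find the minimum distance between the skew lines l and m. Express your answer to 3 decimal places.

A direction vector for l is U − T = (-2, -4, -8).
Common perpendicular direction n = (-2, -4, -8) × (-3, -5, -1) = (-36, 22, -2).
With w = (6, 0, -2) − (-1, 5, 2) = (7, -5, -4), w · n = -354.
Distance = |w · n| / |n| = |-354| / √1784 ≈ 8.381.

8.381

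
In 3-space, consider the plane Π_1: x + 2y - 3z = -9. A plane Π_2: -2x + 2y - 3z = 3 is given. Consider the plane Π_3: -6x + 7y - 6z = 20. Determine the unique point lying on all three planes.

Solving the 3×3 linear system x + 2y - 3z = -9, -2x + 2y - 3z = 3, -6x + 7y - 6z = 20 (e.g. by elimination or Cramer's rule, determinant = 27) gives (-4, 2, 3).

(-4, 2, 3)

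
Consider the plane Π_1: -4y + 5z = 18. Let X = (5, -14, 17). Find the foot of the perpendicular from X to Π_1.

Foot = X − λn with λ = (n·X − d)/|n|² = (141 − 18)/41 = 3.
Foot = (5, -14, 17) − 3·(0, -4, 5) = (5, -2, 2).

(5, -2, 2)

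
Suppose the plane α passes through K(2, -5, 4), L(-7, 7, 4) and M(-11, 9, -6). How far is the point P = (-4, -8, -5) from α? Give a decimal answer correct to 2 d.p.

KL = (-9, 12, 0), KM = (-13, 14, -10); a normal to α is KL × KM = (-120, -90, 30).
Using K: α has equation -120x - 90y + 30z = 330.
n·P − d = (-120)·(-4) + (-90)·(-8) + (30)·(-5) − 330 = 720; |n| = √23400.
Distance = |720| / √23400 = 720/√23400 ≈ 4.71.

4.71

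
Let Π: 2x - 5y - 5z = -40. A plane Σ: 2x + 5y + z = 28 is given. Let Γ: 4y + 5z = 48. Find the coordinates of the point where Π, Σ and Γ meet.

Solving the 3×3 linear system 2x - 5y - 5z = -40, 2x + 5y + z = 28, 4y + 5z = 48 (e.g. by elimination or Cramer's rule, determinant = 52) gives (5, 2, 8).

(5, 2, 8)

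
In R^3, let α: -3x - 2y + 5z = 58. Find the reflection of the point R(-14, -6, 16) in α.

(-2, 2, -4)

λ = (n·R − d)/|n|² = (134 − 58)/38 = 2.
Reflection = R − 2λn = (-14, -6, 16) − 4·(-3, -2, 5) = (-2, 2, -4).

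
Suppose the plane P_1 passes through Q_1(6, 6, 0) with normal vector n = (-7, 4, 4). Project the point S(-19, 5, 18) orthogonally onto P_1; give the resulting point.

P_1: n·r = n·Q_1 gives -7x + 4y + 4z = -18.
Foot = S − λn with λ = (n·S − d)/|n|² = (225 − (-18))/81 = 3.
Foot = (-19, 5, 18) − 3·(-7, 4, 4) = (2, -7, 6).

(2, -7, 6)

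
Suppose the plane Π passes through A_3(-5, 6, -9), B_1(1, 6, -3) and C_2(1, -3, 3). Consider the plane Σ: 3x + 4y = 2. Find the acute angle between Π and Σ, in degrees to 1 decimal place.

A_3B_1 = (6, 0, 6), A_3C_2 = (6, -9, 12); a normal to Π is A_3B_1 × A_3C_2 = (54, -36, -54).
Using A_3: Π has equation 54x - 36y - 54z = 0.
cos θ = |n₁·n₂| / (|n₁||n₂|) = |18| / (√7128 · √25).
θ = arccos(0.04264) ≈ 87.6°.

87.6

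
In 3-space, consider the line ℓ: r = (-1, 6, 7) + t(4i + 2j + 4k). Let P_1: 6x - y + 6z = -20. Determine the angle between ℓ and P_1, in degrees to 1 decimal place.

sin θ = |n·v| / (|n||v|) = |46| / (√73 · √36) = 0.89732.
θ ≈ 63.8°.

63.8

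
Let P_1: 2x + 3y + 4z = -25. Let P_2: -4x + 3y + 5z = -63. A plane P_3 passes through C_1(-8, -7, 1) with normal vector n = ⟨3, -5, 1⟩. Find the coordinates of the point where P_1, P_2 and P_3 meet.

P_3: n·r = n·C_1 gives 3x - 5y + z = 12.
Solving the 3×3 linear system 2x + 3y + 4z = -25, -4x + 3y + 5z = -63, 3x - 5y + z = 12 (e.g. by elimination or Cramer's rule, determinant = 157) gives (5, -1, -8).

(5, -1, -8)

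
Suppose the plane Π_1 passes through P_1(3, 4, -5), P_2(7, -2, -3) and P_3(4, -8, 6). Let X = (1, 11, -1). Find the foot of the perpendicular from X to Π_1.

(-2, 8, -4)

P_1P_2 = (4, -6, 2), P_1P_3 = (1, -12, 11); a normal to Π_1 is P_1P_2 × P_1P_3 = (-42, -42, -42).
Using P_1: Π_1 has equation -42x - 42y - 42z = -84.
Foot = X − λn with λ = (n·X − d)/|n|² = (-462 − (-84))/5292 = -1/14.
Foot = (1, 11, -1) − (-1/14)·(-42, -42, -42) = (-2, 8, -4).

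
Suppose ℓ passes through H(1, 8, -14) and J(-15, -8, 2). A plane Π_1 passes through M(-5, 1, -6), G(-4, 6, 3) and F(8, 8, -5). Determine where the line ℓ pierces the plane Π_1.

(-7, 0, -6)

A direction vector for ℓ is J − H = (-16, -16, 16).
MG = (1, 5, 9), MF = (13, 7, 1); a normal to Π_1 is MG × MF = (-58, 116, -58).
Using M: Π_1 has equation -58x + 116y - 58z = 754.
Substitute r = (1, 8, -14) + t(-16, -16, 16) into the plane: 1682 + (-1856)t = 754, so t = 1/2.
Intersection: (1, 8, -14) + (1/2)·(-16, -16, 16) = (-7, 0, -6).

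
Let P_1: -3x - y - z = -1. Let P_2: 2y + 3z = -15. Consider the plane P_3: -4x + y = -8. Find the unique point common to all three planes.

Solving the 3×3 linear system -3x - y - z = -1, 2y + 3z = -15, -4x + y = -8 (e.g. by elimination or Cramer's rule, determinant = 13) gives (2, 0, -5).

(2, 0, -5)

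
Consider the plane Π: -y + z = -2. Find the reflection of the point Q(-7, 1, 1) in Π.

λ = (n·Q − d)/|n|² = (0 − (-2))/2 = 1.
Reflection = Q − 2λn = (-7, 1, 1) − 2·(0, -1, 1) = (-7, 3, -1).

(-7, 3, -1)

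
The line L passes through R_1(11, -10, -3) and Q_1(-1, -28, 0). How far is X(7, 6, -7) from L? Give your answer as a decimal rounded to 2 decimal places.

A direction vector for L is Q_1 − R_1 = (-12, -18, 3).
Taking (11, -10, -3) on L with direction v = (-12, -18, 3): w = X − (11, -10, -3) = (-4, 16, -4), and w × v = (-24, 60, 264).
Distance = |w × v| / |v| = √73872 / √477 ≈ 12.44.

12.44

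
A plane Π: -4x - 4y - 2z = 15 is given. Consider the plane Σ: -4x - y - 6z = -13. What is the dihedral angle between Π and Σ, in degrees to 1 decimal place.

42.9

cos θ = |n₁·n₂| / (|n₁||n₂|) = |32| / (√36 · √53).
θ = arccos(0.73259) ≈ 42.9°.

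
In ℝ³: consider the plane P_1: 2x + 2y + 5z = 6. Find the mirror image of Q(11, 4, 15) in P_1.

(-1, -8, -15)

λ = (n·Q − d)/|n|² = (105 − 6)/33 = 3.
Reflection = Q − 2λn = (11, 4, 15) − 6·(2, 2, 5) = (-1, -8, -15).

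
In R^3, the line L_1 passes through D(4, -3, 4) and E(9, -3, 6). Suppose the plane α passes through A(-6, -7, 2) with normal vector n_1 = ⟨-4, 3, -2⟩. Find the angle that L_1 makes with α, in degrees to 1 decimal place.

55.9

A direction vector for L_1 is E − D = (5, 0, 2).
α: n_1·r = n_1·A gives -4x + 3y - 2z = -1.
sin θ = |n·v| / (|n||v|) = |-24| / (√29 · √29) = 0.82759.
θ ≈ 55.9°.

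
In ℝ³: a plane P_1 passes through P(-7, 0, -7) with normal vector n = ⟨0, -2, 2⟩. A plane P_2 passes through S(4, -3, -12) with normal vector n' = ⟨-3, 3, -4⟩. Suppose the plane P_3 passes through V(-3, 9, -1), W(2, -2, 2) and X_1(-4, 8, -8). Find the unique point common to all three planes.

P_1: n·r = n·P gives -2y + 2z = -14.
P_2: n'·r = n'·S gives -3x + 3y - 4z = 27.
VW = (5, -11, 3), VX_1 = (-1, -1, -7); a normal to P_3 is VW × VX_1 = (80, 32, -16).
Using V: P_3 has equation 80x + 32y - 16z = 64.
Solving the 3×3 linear system -2y + 2z = -14, -3x + 3y - 4z = 27, 80x + 32y - 16z = 64 (e.g. by elimination or Cramer's rule, determinant = 64) gives (-2, 7, 0).

(-2, 7, 0)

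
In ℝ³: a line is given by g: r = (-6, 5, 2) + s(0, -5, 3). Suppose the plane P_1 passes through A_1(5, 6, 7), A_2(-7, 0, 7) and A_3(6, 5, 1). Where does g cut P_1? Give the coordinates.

(-6, 0, 5)

A_1A_2 = (-12, -6, 0), A_1A_3 = (1, -1, -6); a normal to P_1 is A_1A_2 × A_1A_3 = (36, -72, 18).
Using A_1: P_1 has equation 36x - 72y + 18z = -126.
Substitute r = (-6, 5, 2) + t(0, -5, 3) into the plane: -540 + 414t = -126, so t = 1.
Intersection: (-6, 5, 2) + 1·(0, -5, 3) = (-6, 0, 5).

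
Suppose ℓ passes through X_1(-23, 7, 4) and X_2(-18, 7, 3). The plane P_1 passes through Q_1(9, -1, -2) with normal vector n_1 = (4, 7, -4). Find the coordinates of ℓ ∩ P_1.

A direction vector for ℓ is X_2 − X_1 = (5, 0, -1).
P_1: n_1·r = n_1·Q_1 gives 4x + 7y - 4z = 37.
Substitute r = (-23, 7, 4) + t(5, 0, -1) into the plane: -59 + 24t = 37, so t = 4.
Intersection: (-23, 7, 4) + 4·(5, 0, -1) = (-3, 7, 0).

(-3, 7, 0)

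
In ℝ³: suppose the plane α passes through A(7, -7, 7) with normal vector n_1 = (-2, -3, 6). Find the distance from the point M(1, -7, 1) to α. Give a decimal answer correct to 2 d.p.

3.43

α: n_1·r = n_1·A gives -2x - 3y + 6z = 49.
n·M − d = (-2)·(1) + (-3)·(-7) + (6)·(1) − 49 = -24; |n| = √49.
Distance = |-24| / √49 = 24/√49 ≈ 3.43.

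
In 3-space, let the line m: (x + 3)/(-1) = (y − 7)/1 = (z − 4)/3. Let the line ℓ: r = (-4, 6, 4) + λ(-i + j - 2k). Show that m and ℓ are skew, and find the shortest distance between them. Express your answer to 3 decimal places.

1.414

m has direction (-1, 1, 3) through (-3, 7, 4).
Common perpendicular direction n = (-1, 1, 3) × (-1, 1, -2) = (-5, -5, 0).
With w = (-4, 6, 4) − (-3, 7, 4) = (-1, -1, 0), w · n = 10.
Since n ≠ 0 the lines are not parallel, and w · n = 10 ≠ 0 so they do not intersect; hence they are skew.
Distance = |w · n| / |n| = |10| / √50 ≈ 1.414.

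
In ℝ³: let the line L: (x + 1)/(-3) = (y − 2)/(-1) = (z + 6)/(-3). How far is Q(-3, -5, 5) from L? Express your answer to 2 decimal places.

L has direction (-3, -1, -3) through (-1, 2, -6).
Taking (-1, 2, -6) on L with direction v = (-3, -1, -3): w = Q − (-1, 2, -6) = (-2, -7, 11), and w × v = (32, -39, -19).
Distance = |w × v| / |v| = √2906 / √19 ≈ 12.37.

12.37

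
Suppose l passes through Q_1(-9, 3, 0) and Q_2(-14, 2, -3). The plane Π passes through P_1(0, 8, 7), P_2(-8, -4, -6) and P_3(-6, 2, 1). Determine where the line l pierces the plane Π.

A direction vector for l is Q_2 − Q_1 = (-5, -1, -3).
P_1P_2 = (-8, -12, -13), P_1P_3 = (-6, -6, -6); a normal to Π is P_1P_2 × P_1P_3 = (-6, 30, -24).
Using P_1: Π has equation -6x + 30y - 24z = 72.
Substitute r = (-9, 3, 0) + t(-5, -1, -3) into the plane: 144 + 72t = 72, so t = -1.
Intersection: (-9, 3, 0) + (-1)·(-5, -1, -3) = (-4, 4, 3).

(-4, 4, 3)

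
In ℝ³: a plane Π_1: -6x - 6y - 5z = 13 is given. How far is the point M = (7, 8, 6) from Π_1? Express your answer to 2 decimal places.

n·M − d = (-6)·(7) + (-6)·(8) + (-5)·(6) − 13 = -133; |n| = √97.
Distance = |-133| / √97 = 133/√97 ≈ 13.50.

13.50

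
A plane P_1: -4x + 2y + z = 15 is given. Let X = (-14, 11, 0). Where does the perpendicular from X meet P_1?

Foot = X − λn with λ = (n·X − d)/|n|² = (78 − 15)/21 = 3.
Foot = (-14, 11, 0) − 3·(-4, 2, 1) = (-2, 5, -3).

(-2, 5, -3)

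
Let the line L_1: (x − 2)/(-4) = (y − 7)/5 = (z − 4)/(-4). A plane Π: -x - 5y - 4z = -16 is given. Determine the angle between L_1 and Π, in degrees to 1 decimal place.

5.9

L_1 has direction (-4, 5, -4) through (2, 7, 4).
sin θ = |n·v| / (|n||v|) = |-5| / (√42 · √57) = 0.10219.
θ ≈ 5.9°.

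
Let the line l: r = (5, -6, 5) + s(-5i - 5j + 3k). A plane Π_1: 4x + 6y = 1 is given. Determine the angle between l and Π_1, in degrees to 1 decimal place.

sin θ = |n·v| / (|n||v|) = |-50| / (√52 · √59) = 0.90270.
θ ≈ 64.5°.

64.5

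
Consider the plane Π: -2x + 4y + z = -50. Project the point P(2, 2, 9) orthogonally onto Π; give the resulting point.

(8, -10, 6)

Foot = P − λn with λ = (n·P − d)/|n|² = (13 − (-50))/21 = 3.
Foot = (2, 2, 9) − 3·(-2, 4, 1) = (8, -10, 6).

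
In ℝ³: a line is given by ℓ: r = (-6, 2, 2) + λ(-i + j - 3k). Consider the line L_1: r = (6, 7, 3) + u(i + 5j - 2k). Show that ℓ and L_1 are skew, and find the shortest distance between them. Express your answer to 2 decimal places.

8.24

Common perpendicular direction n = (-1, 1, -3) × (1, 5, -2) = (13, -5, -6).
With w = (6, 7, 3) − (-6, 2, 2) = (12, 5, 1), w · n = 125.
Since n ≠ 0 the lines are not parallel, and w · n = 125 ≠ 0 so they do not intersect; hence they are skew.
Distance = |w · n| / |n| = |125| / √230 ≈ 8.24.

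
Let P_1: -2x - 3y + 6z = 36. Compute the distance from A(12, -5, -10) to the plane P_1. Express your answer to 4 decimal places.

n·A − d = (-2)·(12) + (-3)·(-5) + (6)·(-10) − 36 = -105; |n| = √49.
Distance = |-105| / √49 = 105/√49 ≈ 15.0000.

15.0000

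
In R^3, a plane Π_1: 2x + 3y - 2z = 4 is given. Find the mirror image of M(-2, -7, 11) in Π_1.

λ = (n·M − d)/|n|² = (-47 − 4)/17 = -3.
Reflection = M − 2λn = (-2, -7, 11) − (-6)·(2, 3, -2) = (10, 11, -1).

(10, 11, -1)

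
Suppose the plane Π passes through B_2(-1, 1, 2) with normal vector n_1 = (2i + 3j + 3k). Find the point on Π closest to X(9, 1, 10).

(5, -5, 4)

Π: n_1·r = n_1·B_2 gives 2x + 3y + 3z = 7.
Foot = X − λn with λ = (n·X − d)/|n|² = (51 − 7)/22 = 2.
Foot = (9, 1, 10) − 2·(2, 3, 3) = (5, -5, 4).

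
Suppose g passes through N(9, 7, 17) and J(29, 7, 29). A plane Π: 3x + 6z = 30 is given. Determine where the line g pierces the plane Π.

A direction vector for g is J − N = (20, 0, 12).
Substitute r = (9, 7, 17) + t(20, 0, 12) into the plane: 129 + 132t = 30, so t = -3/4.
Intersection: (9, 7, 17) + (-3/4)·(20, 0, 12) = (-6, 7, 8).

(-6, 7, 8)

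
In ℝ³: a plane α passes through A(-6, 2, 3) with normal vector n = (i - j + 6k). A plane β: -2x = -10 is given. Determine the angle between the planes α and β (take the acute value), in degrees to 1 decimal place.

80.7

α: n·r = n·A gives x - y + 6z = 10.
cos θ = |n₁·n₂| / (|n₁||n₂|) = |-2| / (√38 · √4).
θ = arccos(0.16222) ≈ 80.7°.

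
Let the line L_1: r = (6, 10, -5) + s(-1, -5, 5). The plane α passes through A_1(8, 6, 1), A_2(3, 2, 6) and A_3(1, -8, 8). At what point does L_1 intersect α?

A_1A_2 = (-5, -4, 5), A_1A_3 = (-7, -14, 7); a normal to α is A_1A_2 × A_1A_3 = (42, 0, 42).
Using A_1: α has equation 42x + 42z = 378.
Substitute r = (6, 10, -5) + t(-1, -5, 5) into the plane: 42 + 168t = 378, so t = 2.
Intersection: (6, 10, -5) + 2·(-1, -5, 5) = (4, 0, 5).

(4, 0, 5)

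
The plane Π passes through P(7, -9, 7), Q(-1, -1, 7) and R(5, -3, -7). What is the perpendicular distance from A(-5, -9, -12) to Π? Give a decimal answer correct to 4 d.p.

PQ = (-8, 8, 0), PR = (-2, 6, -14); a normal to Π is PQ × PR = (-112, -112, -32).
Using P: Π has equation -112x - 112y - 32z = 0.
n·A − d = (-112)·(-5) + (-112)·(-9) + (-32)·(-12) − 0 = 1952; |n| = √26112.
Distance = |1952| / √26112 = 1952/√26112 ≈ 12.0798.

12.0798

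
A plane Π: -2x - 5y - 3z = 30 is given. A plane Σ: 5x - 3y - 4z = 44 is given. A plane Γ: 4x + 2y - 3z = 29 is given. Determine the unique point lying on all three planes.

(1, -1, -9)

Solving the 3×3 linear system -2x - 5y - 3z = 30, 5x - 3y - 4z = 44, 4x + 2y - 3z = 29 (e.g. by elimination or Cramer's rule, determinant = -95) gives (1, -1, -9).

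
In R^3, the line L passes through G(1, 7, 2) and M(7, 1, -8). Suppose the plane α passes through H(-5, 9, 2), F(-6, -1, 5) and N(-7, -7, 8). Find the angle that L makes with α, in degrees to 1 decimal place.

A direction vector for L is M − G = (6, -6, -10).
HF = (-1, -10, 3), HN = (-2, -16, 6); a normal to α is HF × HN = (-12, 0, -4).
Using H: α has equation -12x - 4z = 52.
sin θ = |n·v| / (|n||v|) = |-32| / (√160 · √172) = 0.19290.
θ ≈ 11.1°.

11.1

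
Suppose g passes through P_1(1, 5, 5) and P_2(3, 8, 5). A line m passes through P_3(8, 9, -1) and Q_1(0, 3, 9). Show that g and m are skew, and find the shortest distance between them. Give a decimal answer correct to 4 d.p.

A direction vector for g is P_2 − P_1 = (2, 3, 0).
A direction vector for m is Q_1 − P_3 = (-8, -6, 10).
Common perpendicular direction n = (2, 3, 0) × (-8, -6, 10) = (30, -20, 12).
With w = (8, 9, -1) − (1, 5, 5) = (7, 4, -6), w · n = 58.
Since n ≠ 0 the lines are not parallel, and w · n = 58 ≠ 0 so they do not intersect; hence they are skew.
Distance = |w · n| / |n| = |58| / √1444 ≈ 1.5263.

1.5263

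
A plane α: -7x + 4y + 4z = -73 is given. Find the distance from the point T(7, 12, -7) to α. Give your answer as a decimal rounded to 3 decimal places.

4.889

n·T − d = (-7)·(7) + (4)·(12) + (4)·(-7) − (-73) = 44; |n| = √81.
Distance = |44| / √81 = 44/√81 ≈ 4.889.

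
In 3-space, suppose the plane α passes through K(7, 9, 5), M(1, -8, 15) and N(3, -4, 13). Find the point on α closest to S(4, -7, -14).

KM = (-6, -17, 10), KN = (-4, -13, 8); a normal to α is KM × KN = (-6, 8, 10).
Using K: α has equation -6x + 8y + 10z = 80.
Foot = S − λn with λ = (n·S − d)/|n|² = (-220 − 80)/200 = -3/2.
Foot = (4, -7, -14) − (-3/2)·(-6, 8, 10) = (-5, 5, 1).

(-5, 5, 1)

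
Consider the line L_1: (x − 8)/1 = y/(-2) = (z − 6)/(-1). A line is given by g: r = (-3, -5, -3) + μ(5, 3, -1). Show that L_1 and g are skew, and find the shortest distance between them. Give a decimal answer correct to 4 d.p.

L_1 has direction (1, -2, -1) through (8, 0, 6).
Common perpendicular direction n = (1, -2, -1) × (5, 3, -1) = (5, -4, 13).
With w = (-3, -5, -3) − (8, 0, 6) = (-11, -5, -9), w · n = -152.
Since n ≠ 0 the lines are not parallel, and w · n = -152 ≠ 0 so they do not intersect; hence they are skew.
Distance = |w · n| / |n| = |-152| / √210 ≈ 10.4890.

10.4890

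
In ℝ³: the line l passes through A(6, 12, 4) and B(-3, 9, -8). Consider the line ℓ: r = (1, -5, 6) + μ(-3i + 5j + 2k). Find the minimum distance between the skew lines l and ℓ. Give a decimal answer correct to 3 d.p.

A direction vector for l is B − A = (-9, -3, -12).
Common perpendicular direction n = (-9, -3, -12) × (-3, 5, 2) = (54, 54, -54).
With w = (1, -5, 6) − (6, 12, 4) = (-5, -17, 2), w · n = -1296.
Distance = |w · n| / |n| = |-1296| / √8748 ≈ 13.856.

13.856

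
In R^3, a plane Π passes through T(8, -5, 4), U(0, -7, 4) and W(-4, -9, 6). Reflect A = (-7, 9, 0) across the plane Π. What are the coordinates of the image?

TU = (-8, -2, 0), TW = (-12, -4, 2); a normal to Π is TU × TW = (-4, 16, 8).
Using T: Π has equation -4x + 16y + 8z = -80.
λ = (n·A − d)/|n|² = (172 − (-80))/336 = 3/4.
Reflection = A − 2λn = (-7, 9, 0) − (3/2)·(-4, 16, 8) = (-1, -15, -12).

(-1, -15, -12)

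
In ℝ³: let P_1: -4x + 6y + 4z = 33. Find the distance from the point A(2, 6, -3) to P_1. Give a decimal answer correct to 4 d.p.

2.0616

n·A − d = (-4)·(2) + (6)·(6) + (4)·(-3) − 33 = -17; |n| = √68.
Distance = |-17| / √68 = 17/√68 ≈ 2.0616.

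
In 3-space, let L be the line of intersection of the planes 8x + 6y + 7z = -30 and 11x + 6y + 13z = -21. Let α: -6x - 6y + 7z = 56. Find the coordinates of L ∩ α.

Direction of L: (8, 6, 7) × (11, 6, 13) = (36, -27, -18).
A point on L: solving the two plane equations with x = 15 gives (15, -18, -6).
Substitute r = (15, -18, -6) + t(36, -27, -18) into the plane: -24 + (-180)t = 56, so t = -4/9.
Intersection: (15, -18, -6) + (-4/9)·(36, -27, -18) = (-1, -6, 2).

(-1, -6, 2)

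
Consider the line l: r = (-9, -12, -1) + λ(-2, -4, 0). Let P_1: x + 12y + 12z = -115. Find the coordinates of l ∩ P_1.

Substitute r = (-9, -12, -1) + t(-2, -4, 0) into the plane: -165 + (-50)t = -115, so t = -1.
Intersection: (-9, -12, -1) + (-1)·(-2, -4, 0) = (-7, -8, -1).

(-7, -8, -1)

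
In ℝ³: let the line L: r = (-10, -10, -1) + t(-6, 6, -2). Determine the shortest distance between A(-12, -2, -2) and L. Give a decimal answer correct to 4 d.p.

Taking (-10, -10, -1) on L with direction v = (-6, 6, -2): w = A − (-10, -10, -1) = (-2, 8, -1), and w × v = (-10, 2, 36).
Distance = |w × v| / |v| = √1400 / √76 ≈ 4.2920.

4.2920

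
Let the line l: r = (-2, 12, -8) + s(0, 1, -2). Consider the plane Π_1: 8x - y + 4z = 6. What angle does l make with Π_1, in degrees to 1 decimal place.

26.6

sin θ = |n·v| / (|n||v|) = |-9| / (√81 · √5) = 0.44721.
θ ≈ 26.6°.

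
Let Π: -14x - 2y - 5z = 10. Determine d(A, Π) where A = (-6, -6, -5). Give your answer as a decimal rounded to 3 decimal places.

n·A − d = (-14)·(-6) + (-2)·(-6) + (-5)·(-5) − 10 = 111; |n| = √225.
Distance = |111| / √225 = 111/√225 ≈ 7.400.

7.400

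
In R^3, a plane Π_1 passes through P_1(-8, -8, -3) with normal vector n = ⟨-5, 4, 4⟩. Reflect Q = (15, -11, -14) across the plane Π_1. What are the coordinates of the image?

(-15, 13, 10)

Π_1: n·r = n·P_1 gives -5x + 4y + 4z = -4.
λ = (n·Q − d)/|n|² = (-175 − (-4))/57 = -3.
Reflection = Q − 2λn = (15, -11, -14) − (-6)·(-5, 4, 4) = (-15, 13, 10).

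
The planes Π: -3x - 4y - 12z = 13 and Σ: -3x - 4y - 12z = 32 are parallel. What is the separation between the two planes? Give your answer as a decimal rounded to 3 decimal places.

Same normal n = (-3, -4, -12) with |n| = √169; distance = |13 − 32| / |n| = 19/√169 ≈ 1.462.

1.462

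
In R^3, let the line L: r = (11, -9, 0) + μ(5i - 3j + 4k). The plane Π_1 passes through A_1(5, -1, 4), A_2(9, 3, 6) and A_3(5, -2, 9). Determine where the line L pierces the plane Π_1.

A_1A_2 = (4, 4, 2), A_1A_3 = (0, -1, 5); a normal to Π_1 is A_1A_2 × A_1A_3 = (22, -20, -4).
Using A_1: Π_1 has equation 22x - 20y - 4z = 114.
Substitute r = (11, -9, 0) + t(5, -3, 4) into the plane: 422 + 154t = 114, so t = -2.
Intersection: (11, -9, 0) + (-2)·(5, -3, 4) = (1, -3, -8).

(1, -3, -8)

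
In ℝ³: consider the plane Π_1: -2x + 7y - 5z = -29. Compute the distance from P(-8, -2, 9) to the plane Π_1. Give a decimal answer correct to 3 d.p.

1.585

n·P − d = (-2)·(-8) + (7)·(-2) + (-5)·(9) − (-29) = -14; |n| = √78.
Distance = |-14| / √78 = 14/√78 ≈ 1.585.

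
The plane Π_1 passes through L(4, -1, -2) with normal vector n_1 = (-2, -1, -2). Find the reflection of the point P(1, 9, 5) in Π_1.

(-7, 5, -3)

Π_1: n_1·r = n_1·L gives -2x - y - 2z = -3.
λ = (n·P − d)/|n|² = (-21 − (-3))/9 = -2.
Reflection = P − 2λn = (1, 9, 5) − (-4)·(-2, -1, -2) = (-7, 5, -3).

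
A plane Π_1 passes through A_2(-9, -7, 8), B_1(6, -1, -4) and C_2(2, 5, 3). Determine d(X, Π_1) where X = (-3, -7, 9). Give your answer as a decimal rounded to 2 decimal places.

4.67

A_2B_1 = (15, 6, -12), A_2C_2 = (11, 12, -5); a normal to Π_1 is A_2B_1 × A_2C_2 = (114, -57, 114).
Using A_2: Π_1 has equation 114x - 57y + 114z = 285.
n·X − d = (114)·(-3) + (-57)·(-7) + (114)·(9) − 285 = 798; |n| = √29241.
Distance = |798| / √29241 = 798/√29241 ≈ 4.67.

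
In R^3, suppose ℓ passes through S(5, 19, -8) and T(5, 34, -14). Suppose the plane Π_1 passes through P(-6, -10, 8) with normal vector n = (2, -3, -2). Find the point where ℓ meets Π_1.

A direction vector for ℓ is T − S = (0, 15, -6).
Π_1: n·r = n·P gives 2x - 3y - 2z = 2.
Substitute r = (5, 19, -8) + t(0, 15, -6) into the plane: -31 + (-33)t = 2, so t = -1.
Intersection: (5, 19, -8) + (-1)·(0, 15, -6) = (5, 4, -2).

(5, 4, -2)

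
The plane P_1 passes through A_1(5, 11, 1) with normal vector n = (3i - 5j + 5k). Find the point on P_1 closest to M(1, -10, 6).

P_1: n·r = n·A_1 gives 3x - 5y + 5z = -35.
Foot = M − λn with λ = (n·M − d)/|n|² = (83 − (-35))/59 = 2.
Foot = (1, -10, 6) − 2·(3, -5, 5) = (-5, 0, -4).

(-5, 0, -4)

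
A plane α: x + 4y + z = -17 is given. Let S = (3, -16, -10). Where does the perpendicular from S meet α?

Foot = S − λn with λ = (n·S − d)/|n|² = (-71 − (-17))/18 = -3.
Foot = (3, -16, -10) − (-3)·(1, 4, 1) = (6, -4, -7).

(6, -4, -7)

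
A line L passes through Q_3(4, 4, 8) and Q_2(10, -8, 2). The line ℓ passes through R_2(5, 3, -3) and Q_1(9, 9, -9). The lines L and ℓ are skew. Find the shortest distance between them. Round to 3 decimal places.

6.029

A direction vector for L is Q_2 − Q_3 = (6, -12, -6).
A direction vector for ℓ is Q_1 − R_2 = (4, 6, -6).
Common perpendicular direction n = (6, -12, -6) × (4, 6, -6) = (108, 12, 84).
With w = (5, 3, -3) − (4, 4, 8) = (1, -1, -11), w · n = -828.
Distance = |w · n| / |n| = |-828| / √18864 ≈ 6.029.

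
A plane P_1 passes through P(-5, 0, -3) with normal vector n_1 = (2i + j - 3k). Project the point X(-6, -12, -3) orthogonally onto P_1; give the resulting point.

P_1: n_1·r = n_1·P gives 2x + y - 3z = -1.
Foot = X − λn with λ = (n·X − d)/|n|² = (-15 − (-1))/14 = -1.
Foot = (-6, -12, -3) − (-1)·(2, 1, -3) = (-4, -11, -6).

(-4, -11, -6)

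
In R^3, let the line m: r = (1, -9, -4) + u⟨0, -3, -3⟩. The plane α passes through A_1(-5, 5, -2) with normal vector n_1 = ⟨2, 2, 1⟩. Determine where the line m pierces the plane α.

(1, -3, 2)

α: n_1·r = n_1·A_1 gives 2x + 2y + z = -2.
Substitute r = (1, -9, -4) + t(0, -3, -3) into the plane: -20 + (-9)t = -2, so t = -2.
Intersection: (1, -9, -4) + (-2)·(0, -3, -3) = (1, -3, 2).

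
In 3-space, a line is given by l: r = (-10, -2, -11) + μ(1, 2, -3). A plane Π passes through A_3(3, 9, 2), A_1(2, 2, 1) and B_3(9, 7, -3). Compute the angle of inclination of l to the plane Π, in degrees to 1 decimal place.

35.2

A_3A_1 = (-1, -7, -1), A_3B_3 = (6, -2, -5); a normal to Π is A_3A_1 × A_3B_3 = (33, -11, 44).
Using A_3: Π has equation 33x - 11y + 44z = 88.
sin θ = |n·v| / (|n||v|) = |-121| / (√3146 · √14) = 0.57656.
θ ≈ 35.2°.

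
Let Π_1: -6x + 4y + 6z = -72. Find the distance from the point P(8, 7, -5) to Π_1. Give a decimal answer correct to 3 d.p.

n·P − d = (-6)·(8) + (4)·(7) + (6)·(-5) − (-72) = 22; |n| = √88.
Distance = |22| / √88 = 22/√88 ≈ 2.345.

2.345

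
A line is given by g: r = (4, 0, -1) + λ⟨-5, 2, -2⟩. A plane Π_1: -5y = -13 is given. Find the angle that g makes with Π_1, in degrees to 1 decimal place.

sin θ = |n·v| / (|n||v|) = |-10| / (√25 · √33) = 0.34816.
θ ≈ 20.4°.

20.4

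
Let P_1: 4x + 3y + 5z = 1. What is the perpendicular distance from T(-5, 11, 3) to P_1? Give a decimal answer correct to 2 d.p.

3.82

n·T − d = (4)·(-5) + (3)·(11) + (5)·(3) − 1 = 27; |n| = √50.
Distance = |27| / √50 = 27/√50 ≈ 3.82.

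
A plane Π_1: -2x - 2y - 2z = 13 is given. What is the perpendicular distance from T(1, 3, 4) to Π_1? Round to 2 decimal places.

8.37

n·T − d = (-2)·(1) + (-2)·(3) + (-2)·(4) − 13 = -29; |n| = √12.
Distance = |-29| / √12 = 29/√12 ≈ 8.37.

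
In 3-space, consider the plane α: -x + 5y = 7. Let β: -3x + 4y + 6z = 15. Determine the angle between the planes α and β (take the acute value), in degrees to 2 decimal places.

cos θ = |n₁·n₂| / (|n₁||n₂|) = |23| / (√26 · √61).
θ = arccos(0.57753) ≈ 54.72°.

54.72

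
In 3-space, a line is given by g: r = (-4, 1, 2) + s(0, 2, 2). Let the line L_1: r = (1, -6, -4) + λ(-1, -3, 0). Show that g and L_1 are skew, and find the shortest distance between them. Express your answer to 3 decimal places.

Common perpendicular direction n = (0, 2, 2) × (-1, -3, 0) = (6, -2, 2).
With w = (1, -6, -4) − (-4, 1, 2) = (5, -7, -6), w · n = 32.
Since n ≠ 0 the lines are not parallel, and w · n = 32 ≠ 0 so they do not intersect; hence they are skew.
Distance = |w · n| / |n| = |32| / √44 ≈ 4.824.

4.824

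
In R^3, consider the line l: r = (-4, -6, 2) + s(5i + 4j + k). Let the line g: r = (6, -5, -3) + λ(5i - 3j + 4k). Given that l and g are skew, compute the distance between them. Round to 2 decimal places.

Common perpendicular direction n = (5, 4, 1) × (5, -3, 4) = (19, -15, -35).
With w = (6, -5, -3) − (-4, -6, 2) = (10, 1, -5), w · n = 350.
Distance = |w · n| / |n| = |350| / √1811 ≈ 8.22.

8.22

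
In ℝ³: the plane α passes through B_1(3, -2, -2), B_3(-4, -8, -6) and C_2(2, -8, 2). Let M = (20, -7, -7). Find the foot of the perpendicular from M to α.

B_1B_3 = (-7, -6, -4), B_1C_2 = (-1, -6, 4); a normal to α is B_1B_3 × B_1C_2 = (-48, 32, 36).
Using B_1: α has equation -48x + 32y + 36z = -280.
Foot = M − λn with λ = (n·M − d)/|n|² = (-1436 − (-280))/4624 = -1/4.
Foot = (20, -7, -7) − (-1/4)·(-48, 32, 36) = (8, 1, 2).

(8, 1, 2)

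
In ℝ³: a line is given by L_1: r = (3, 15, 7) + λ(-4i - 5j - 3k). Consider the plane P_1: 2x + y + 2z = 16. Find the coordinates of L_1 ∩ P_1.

(-1, 10, 4)

Substitute r = (3, 15, 7) + t(-4, -5, -3) into the plane: 35 + (-19)t = 16, so t = 1.
Intersection: (3, 15, 7) + 1·(-4, -5, -3) = (-1, 10, 4).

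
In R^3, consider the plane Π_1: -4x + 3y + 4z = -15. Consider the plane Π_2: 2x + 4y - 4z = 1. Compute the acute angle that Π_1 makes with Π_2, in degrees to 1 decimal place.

cos θ = |n₁·n₂| / (|n₁||n₂|) = |-12| / (√41 · √36).
θ = arccos(0.31235) ≈ 71.8°.

71.8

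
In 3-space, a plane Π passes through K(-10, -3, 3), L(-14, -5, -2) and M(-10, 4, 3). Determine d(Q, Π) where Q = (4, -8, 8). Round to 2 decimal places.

7.81

KL = (-4, -2, -5), KM = (0, 7, 0); a normal to Π is KL × KM = (35, 0, -28).
Using K: Π has equation 35x - 28z = -434.
n·Q − d = (35)·(4) + (0)·(-8) + (-28)·(8) − (-434) = 350; |n| = √2009.
Distance = |350| / √2009 = 350/√2009 ≈ 7.81.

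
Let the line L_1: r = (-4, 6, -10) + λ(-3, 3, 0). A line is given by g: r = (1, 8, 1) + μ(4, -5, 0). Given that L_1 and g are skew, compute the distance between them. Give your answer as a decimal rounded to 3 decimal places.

Common perpendicular direction n = (-3, 3, 0) × (4, -5, 0) = (0, 0, 3).
With w = (1, 8, 1) − (-4, 6, -10) = (5, 2, 11), w · n = 33.
Distance = |w · n| / |n| = |33| / √9 ≈ 11.000.

11.000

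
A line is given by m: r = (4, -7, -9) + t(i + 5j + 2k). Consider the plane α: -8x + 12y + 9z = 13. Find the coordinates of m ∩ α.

Substitute r = (4, -7, -9) + t(1, 5, 2) into the plane: -197 + 70t = 13, so t = 3.
Intersection: (4, -7, -9) + 3·(1, 5, 2) = (7, 8, -3).

(7, 8, -3)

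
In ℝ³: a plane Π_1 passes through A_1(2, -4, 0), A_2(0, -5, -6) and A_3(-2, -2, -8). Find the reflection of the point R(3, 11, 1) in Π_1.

A_1A_2 = (-2, -1, -6), A_1A_3 = (-4, 2, -8); a normal to Π_1 is A_1A_2 × A_1A_3 = (20, 8, -8).
Using A_1: Π_1 has equation 20x + 8y - 8z = 8.
λ = (n·R − d)/|n|² = (140 − 8)/528 = 1/4.
Reflection = R − 2λn = (3, 11, 1) − (1/2)·(20, 8, -8) = (-7, 7, 5).

(-7, 7, 5)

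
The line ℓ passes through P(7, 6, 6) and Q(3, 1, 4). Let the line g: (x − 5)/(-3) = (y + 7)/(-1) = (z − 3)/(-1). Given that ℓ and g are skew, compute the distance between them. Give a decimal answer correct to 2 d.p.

A direction vector for ℓ is Q − P = (-4, -5, -2).
g has direction (-3, -1, -1) through (5, -7, 3).
Common perpendicular direction n = (-4, -5, -2) × (-3, -1, -1) = (3, 2, -11).
With w = (5, -7, 3) − (7, 6, 6) = (-2, -13, -3), w · n = 1.
Distance = |w · n| / |n| = |1| / √134 ≈ 0.09.

0.09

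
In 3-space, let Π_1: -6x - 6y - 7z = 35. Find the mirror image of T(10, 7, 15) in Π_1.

λ = (n·T − d)/|n|² = (-207 − 35)/121 = -2.
Reflection = T − 2λn = (10, 7, 15) − (-4)·(-6, -6, -7) = (-14, -17, -13).

(-14, -17, -13)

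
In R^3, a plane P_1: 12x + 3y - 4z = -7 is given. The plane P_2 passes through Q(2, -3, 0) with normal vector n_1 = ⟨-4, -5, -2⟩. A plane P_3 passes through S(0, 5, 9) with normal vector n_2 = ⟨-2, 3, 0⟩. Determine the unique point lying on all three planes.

(-3, 3, -5)

P_2: n_1·r = n_1·Q gives -4x - 5y - 2z = 7.
P_3: n_2·r = n_2·S gives -2x + 3y = 15.
Solving the 3×3 linear system 12x + 3y - 4z = -7, -4x - 5y - 2z = 7, -2x + 3y = 15 (e.g. by elimination or Cramer's rule, determinant = 172) gives (-3, 3, -5).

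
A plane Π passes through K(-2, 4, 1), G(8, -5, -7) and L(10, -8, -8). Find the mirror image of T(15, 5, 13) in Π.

(-15, -7, -11)

KG = (10, -9, -8), KL = (12, -12, -9); a normal to Π is KG × KL = (-15, -6, -12).
Using K: Π has equation -15x - 6y - 12z = -6.
λ = (n·T − d)/|n|² = (-411 − (-6))/405 = -1.
Reflection = T − 2λn = (15, 5, 13) − (-2)·(-15, -6, -12) = (-15, -7, -11).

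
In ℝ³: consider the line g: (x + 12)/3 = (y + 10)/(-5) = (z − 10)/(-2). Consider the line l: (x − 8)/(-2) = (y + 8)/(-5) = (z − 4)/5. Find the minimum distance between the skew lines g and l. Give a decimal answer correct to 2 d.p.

g has direction (3, -5, -2) through (-12, -10, 10).
l has direction (-2, -5, 5) through (8, -8, 4).
Common perpendicular direction n = (3, -5, -2) × (-2, -5, 5) = (-35, -11, -25).
With w = (8, -8, 4) − (-12, -10, 10) = (20, 2, -6), w · n = -572.
Distance = |w · n| / |n| = |-572| / √1971 ≈ 12.88.

12.88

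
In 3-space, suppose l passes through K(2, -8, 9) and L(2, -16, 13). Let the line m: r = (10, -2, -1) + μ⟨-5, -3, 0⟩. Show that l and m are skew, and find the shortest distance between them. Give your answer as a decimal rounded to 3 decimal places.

8.120

A direction vector for l is L − K = (0, -8, 4).
Common perpendicular direction n = (0, -8, 4) × (-5, -3, 0) = (12, -20, -40).
With w = (10, -2, -1) − (2, -8, 9) = (8, 6, -10), w · n = 376.
Since n ≠ 0 the lines are not parallel, and w · n = 376 ≠ 0 so they do not intersect; hence they are skew.
Distance = |w · n| / |n| = |376| / √2144 ≈ 8.120.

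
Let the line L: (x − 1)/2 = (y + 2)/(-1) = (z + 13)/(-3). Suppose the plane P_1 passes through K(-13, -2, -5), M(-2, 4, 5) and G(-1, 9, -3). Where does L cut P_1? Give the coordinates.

L has direction (2, -1, -3) through (1, -2, -13).
KM = (11, 6, 10), KG = (12, 11, 2); a normal to P_1 is KM × KG = (-98, 98, 49).
Using K: P_1 has equation -98x + 98y + 49z = 833.
Substitute r = (1, -2, -13) + t(2, -1, -3) into the plane: -931 + (-441)t = 833, so t = -4.
Intersection: (1, -2, -13) + (-4)·(2, -1, -3) = (-7, 2, -1).

(-7, 2, -1)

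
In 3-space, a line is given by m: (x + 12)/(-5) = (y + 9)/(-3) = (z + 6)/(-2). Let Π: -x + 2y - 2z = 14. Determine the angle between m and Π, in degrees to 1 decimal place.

m has direction (-5, -3, -2) through (-12, -9, -6).
sin θ = |n·v| / (|n||v|) = |3| / (√9 · √38) = 0.16222.
θ ≈ 9.3°.

9.3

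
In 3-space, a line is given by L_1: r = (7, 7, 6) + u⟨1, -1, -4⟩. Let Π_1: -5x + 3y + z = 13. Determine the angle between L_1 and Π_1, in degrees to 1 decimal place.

28.6

sin θ = |n·v| / (|n||v|) = |-12| / (√35 · √18) = 0.47809.
θ ≈ 28.6°.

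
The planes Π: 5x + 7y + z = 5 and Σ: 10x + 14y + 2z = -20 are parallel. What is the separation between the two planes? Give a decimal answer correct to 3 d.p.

1.732

Rescale Σ by 1/2: 5x + 7y + z = -10. Then distance = |5 − (-10)| / √75 ≈ 1.732.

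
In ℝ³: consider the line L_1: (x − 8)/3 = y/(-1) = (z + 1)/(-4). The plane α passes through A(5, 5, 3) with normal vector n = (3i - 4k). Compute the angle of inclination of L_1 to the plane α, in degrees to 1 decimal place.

78.7

L_1 has direction (3, -1, -4) through (8, 0, -1).
α: n·r = n·A gives 3x - 4z = 3.
sin θ = |n·v| / (|n||v|) = |25| / (√25 · √26) = 0.98058.
θ ≈ 78.7°.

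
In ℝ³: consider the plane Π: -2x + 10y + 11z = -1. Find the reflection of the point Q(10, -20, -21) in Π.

(2, 20, 23)

λ = (n·Q − d)/|n|² = (-451 − (-1))/225 = -2.
Reflection = Q − 2λn = (10, -20, -21) − (-4)·(-2, 10, 11) = (2, 20, 23).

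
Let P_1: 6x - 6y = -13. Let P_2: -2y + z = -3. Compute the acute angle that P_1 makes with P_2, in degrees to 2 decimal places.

50.77

cos θ = |n₁·n₂| / (|n₁||n₂|) = |12| / (√72 · √5).
θ = arccos(0.63246) ≈ 50.77°.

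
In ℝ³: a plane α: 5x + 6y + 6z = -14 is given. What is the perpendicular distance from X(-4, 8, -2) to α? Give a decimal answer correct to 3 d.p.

n·X − d = (5)·(-4) + (6)·(8) + (6)·(-2) − (-14) = 30; |n| = √97.
Distance = |30| / √97 = 30/√97 ≈ 3.046.

3.046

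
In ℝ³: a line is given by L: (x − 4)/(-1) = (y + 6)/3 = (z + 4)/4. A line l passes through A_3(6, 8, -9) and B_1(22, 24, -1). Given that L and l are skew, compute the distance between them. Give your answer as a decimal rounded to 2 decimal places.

11.96

L has direction (-1, 3, 4) through (4, -6, -4).
A direction vector for l is B_1 − A_3 = (16, 16, 8).
Common perpendicular direction n = (-1, 3, 4) × (16, 16, 8) = (-40, 72, -64).
With w = (6, 8, -9) − (4, -6, -4) = (2, 14, -5), w · n = 1248.
Distance = |w · n| / |n| = |1248| / √10880 ≈ 11.96.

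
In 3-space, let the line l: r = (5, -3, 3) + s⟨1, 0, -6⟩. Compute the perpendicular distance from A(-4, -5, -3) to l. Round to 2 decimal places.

10.06

Taking (5, -3, 3) on l with direction v = (1, 0, -6): w = A − (5, -3, 3) = (-9, -2, -6), and w × v = (12, -60, 2).
Distance = |w × v| / |v| = √3748 / √37 ≈ 10.06.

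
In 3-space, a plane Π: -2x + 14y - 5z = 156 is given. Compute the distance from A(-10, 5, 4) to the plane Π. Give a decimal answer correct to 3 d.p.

5.733

n·A − d = (-2)·(-10) + (14)·(5) + (-5)·(4) − 156 = -86; |n| = √225.
Distance = |-86| / √225 = 86/√225 ≈ 5.733.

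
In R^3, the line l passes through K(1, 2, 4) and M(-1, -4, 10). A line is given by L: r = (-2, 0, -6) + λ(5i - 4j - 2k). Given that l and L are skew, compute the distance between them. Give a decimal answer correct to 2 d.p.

9.24

A direction vector for l is M − K = (-2, -6, 6).
Common perpendicular direction n = (-2, -6, 6) × (5, -4, -2) = (36, 26, 38).
With w = (-2, 0, -6) − (1, 2, 4) = (-3, -2, -10), w · n = -540.
Distance = |w · n| / |n| = |-540| / √3416 ≈ 9.24.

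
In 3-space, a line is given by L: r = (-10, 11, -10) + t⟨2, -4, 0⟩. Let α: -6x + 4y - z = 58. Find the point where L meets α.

Substitute r = (-10, 11, -10) + t(2, -4, 0) into the plane: 114 + (-28)t = 58, so t = 2.
Intersection: (-10, 11, -10) + 2·(2, -4, 0) = (-6, 3, -10).

(-6, 3, -10)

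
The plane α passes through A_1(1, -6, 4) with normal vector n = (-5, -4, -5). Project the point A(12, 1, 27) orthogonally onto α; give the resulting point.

(-3, -11, 12)

α: n·r = n·A_1 gives -5x - 4y - 5z = -1.
Foot = A − λn with λ = (n·A − d)/|n|² = (-199 − (-1))/66 = -3.
Foot = (12, 1, 27) − (-3)·(-5, -4, -5) = (-3, -11, 12).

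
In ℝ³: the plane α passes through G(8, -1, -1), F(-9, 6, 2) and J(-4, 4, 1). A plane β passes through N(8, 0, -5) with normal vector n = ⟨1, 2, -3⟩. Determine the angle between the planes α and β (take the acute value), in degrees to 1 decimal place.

77.4

GF = (-17, 7, 3), GJ = (-12, 5, 2); a normal to α is GF × GJ = (-1, -2, -1).
Using G: α has equation -x - 2y - z = -5.
β: n·r = n·N gives x + 2y - 3z = 23.
cos θ = |n₁·n₂| / (|n₁||n₂|) = |-2| / (√6 · √14).
θ = arccos(0.21822) ≈ 77.4°.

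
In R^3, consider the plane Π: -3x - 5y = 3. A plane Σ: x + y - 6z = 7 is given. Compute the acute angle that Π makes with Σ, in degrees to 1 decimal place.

77.1

cos θ = |n₁·n₂| / (|n₁||n₂|) = |-8| / (√34 · √38).
θ = arccos(0.22257) ≈ 77.1°.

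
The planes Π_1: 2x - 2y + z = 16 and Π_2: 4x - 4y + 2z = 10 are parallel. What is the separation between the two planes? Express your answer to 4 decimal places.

Rescale Π_2 by 1/2: 2x - 2y + z = 5. Then distance = |16 − 5| / √9 ≈ 3.6667.

3.6667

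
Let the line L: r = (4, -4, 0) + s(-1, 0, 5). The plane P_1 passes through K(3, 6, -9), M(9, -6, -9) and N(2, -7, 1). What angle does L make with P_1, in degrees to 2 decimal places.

KM = (6, -12, 0), KN = (-1, -13, 10); a normal to P_1 is KM × KN = (-120, -60, -90).
Using K: P_1 has equation -120x - 60y - 90z = 90.
sin θ = |n·v| / (|n||v|) = |-330| / (√26100 · √26) = 0.40060.
θ ≈ 23.62°.

23.62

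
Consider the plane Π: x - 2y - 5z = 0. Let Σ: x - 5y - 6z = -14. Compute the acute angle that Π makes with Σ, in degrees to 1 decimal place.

18.1

cos θ = |n₁·n₂| / (|n₁||n₂|) = |41| / (√30 · √62).
θ = arccos(0.95066) ≈ 18.1°.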